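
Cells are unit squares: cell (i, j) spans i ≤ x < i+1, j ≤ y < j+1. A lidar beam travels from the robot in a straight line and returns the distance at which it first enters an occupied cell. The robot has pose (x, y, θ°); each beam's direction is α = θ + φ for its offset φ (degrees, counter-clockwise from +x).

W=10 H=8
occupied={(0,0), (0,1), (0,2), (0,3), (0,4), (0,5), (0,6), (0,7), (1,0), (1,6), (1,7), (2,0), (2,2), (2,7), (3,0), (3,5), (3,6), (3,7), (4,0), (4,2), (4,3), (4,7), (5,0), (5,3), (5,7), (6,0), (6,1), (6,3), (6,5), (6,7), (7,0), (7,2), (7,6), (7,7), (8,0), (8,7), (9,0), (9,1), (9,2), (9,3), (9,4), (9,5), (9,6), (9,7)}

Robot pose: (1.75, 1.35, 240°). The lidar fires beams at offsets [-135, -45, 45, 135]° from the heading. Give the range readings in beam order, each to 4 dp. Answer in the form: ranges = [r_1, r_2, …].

ranges = [2.8978, 0.7765, 0.3623, 2.5114]

beam 1: φ=-135°, α=105°
  dir = (cos 105°, sin 105°) = (-0.2588, 0.9659); from cell (1,1)
  next x-line at t=2.8978, next y-line at t=0.6729; Δt_x=3.8637, Δt_y=1.0353
    y: enter (1,2) at t=0.6729
    y: enter (1,3) at t=1.7082
    y: enter (1,4) at t=2.7435
    x: enter (0,4) at t=2.8978 ← occupied
  → r_1 = 2.8978
beam 2: φ=-45°, α=195°
  dir = (cos 195°, sin 195°) = (-0.9659, -0.2588); from cell (1,1)
  next x-line at t=0.7765, next y-line at t=1.3523; Δt_x=1.0353, Δt_y=3.8637
    x: enter (0,1) at t=0.7765 ← occupied
  → r_2 = 0.7765
beam 3: φ=45°, α=285°
  dir = (cos 285°, sin 285°) = (0.2588, -0.9659); from cell (1,1)
  next x-line at t=0.9659, next y-line at t=0.3623; Δt_x=3.8637, Δt_y=1.0353
    y: enter (1,0) at t=0.3623 ← occupied
  → r_3 = 0.3623
beam 4: φ=135°, α=15°
  dir = (cos 15°, sin 15°) = (0.9659, 0.2588); from cell (1,1)
  next x-line at t=0.2588, next y-line at t=2.5114; Δt_x=1.0353, Δt_y=3.8637
    x: enter (2,1) at t=0.2588
    x: enter (3,1) at t=1.2941
    x: enter (4,1) at t=2.3294
    y: enter (4,2) at t=2.5114 ← occupied
  → r_4 = 2.5114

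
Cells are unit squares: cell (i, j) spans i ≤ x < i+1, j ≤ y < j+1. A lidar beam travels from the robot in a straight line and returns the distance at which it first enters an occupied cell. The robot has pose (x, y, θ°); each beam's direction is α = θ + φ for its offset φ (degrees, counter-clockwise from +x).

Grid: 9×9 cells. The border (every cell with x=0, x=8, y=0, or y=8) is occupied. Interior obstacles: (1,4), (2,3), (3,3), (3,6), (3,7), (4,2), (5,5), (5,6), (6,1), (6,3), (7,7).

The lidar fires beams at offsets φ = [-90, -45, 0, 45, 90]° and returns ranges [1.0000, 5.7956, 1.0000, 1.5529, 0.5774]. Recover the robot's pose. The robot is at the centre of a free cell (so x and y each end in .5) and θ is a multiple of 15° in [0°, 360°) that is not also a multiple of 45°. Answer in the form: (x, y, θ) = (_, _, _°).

(x, y, θ) = (7.5, 2.5, 240°)

Candidates: 38 free-cell centres × 16 headings = 608 poses. Raycast each; keep the one whose scan matches to 4 dp.
  (1.5, 3.5, 15°): beam 1 = 2.5882 ≠ 1.0000 ✗
  (1.5, 2.5, 285°): beam 1 = 0.5176 ≠ 1.0000 ✗
  (2.5, 2.5, 255°): beam 1 = 1.5529 ≠ 1.0000 ✗
  (2.5, 2.5, 195°): beam 1 = 0.5176 ≠ 1.0000 ✗
  …
  (7.5, 2.5, 240°): r_1=1.0000, r_2=5.7956, r_3=1.0000, r_4=1.5529, r_5=0.5774 — all match ✓
Unique over the lattice → pose = (7.5, 2.5, 240°).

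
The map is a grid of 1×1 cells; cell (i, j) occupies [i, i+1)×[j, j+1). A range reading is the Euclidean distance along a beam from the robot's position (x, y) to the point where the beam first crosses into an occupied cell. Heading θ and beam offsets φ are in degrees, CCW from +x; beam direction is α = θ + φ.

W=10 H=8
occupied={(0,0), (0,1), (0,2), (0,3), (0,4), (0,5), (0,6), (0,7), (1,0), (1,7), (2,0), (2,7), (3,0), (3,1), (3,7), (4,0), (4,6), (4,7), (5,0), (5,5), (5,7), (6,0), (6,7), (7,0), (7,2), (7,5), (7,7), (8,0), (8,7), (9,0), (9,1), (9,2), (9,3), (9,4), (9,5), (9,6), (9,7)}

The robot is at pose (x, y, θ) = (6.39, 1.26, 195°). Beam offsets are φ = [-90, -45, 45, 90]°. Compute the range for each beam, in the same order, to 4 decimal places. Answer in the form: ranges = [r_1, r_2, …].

beam 1: φ=-90°, α=105°
  d=(-0.2588,0.9659)  start (6,1)  tX=1.5068 tY=0.7661  stride 1/|dx|=3.8637 1/|dy|=1.0353
    cross y-line → (6,2), t=0.7661
    cross x-line → (5,2), t=1.5068
    cross y-line → (5,3), t=1.8014
    cross y-line → (5,4), t=2.8367
    cross y-line → (5,5), t=3.8719 (wall)
  → r_1 = 3.8719
beam 2: φ=-45°, α=150°
  d=(-0.8660,0.5000)  start (6,1)  tX=0.4503 tY=1.4800  stride 1/|dx|=1.1547 1/|dy|=2.0000
    cross x-line → (5,1), t=0.4503
    cross y-line → (5,2), t=1.4800
    cross x-line → (4,2), t=1.6050
    cross x-line → (3,2), t=2.7597
    cross y-line → (3,3), t=3.4800
    cross x-line → (2,3), t=3.9144
    cross x-line → (1,3), t=5.0691
    cross y-line → (1,4), t=5.4800
    cross x-line → (0,4), t=6.2238 (wall)
  → r_2 = 6.2238
beam 3: φ=45°, α=240°
  d=(-0.5000,-0.8660)  start (6,1)  tX=0.7800 tY=0.3002  stride 1/|dx|=2.0000 1/|dy|=1.1547
    cross y-line → (6,0), t=0.3002 (wall)
  → r_3 = 0.3002
beam 4: φ=90°, α=285°
  d=(0.2588,-0.9659)  start (6,1)  tX=2.3569 tY=0.2692  stride 1/|dx|=3.8637 1/|dy|=1.0353
    cross y-line → (6,0), t=0.2692 (wall)
  → r_4 = 0.2692

ranges = [3.8719, 6.2238, 0.3002, 0.2692]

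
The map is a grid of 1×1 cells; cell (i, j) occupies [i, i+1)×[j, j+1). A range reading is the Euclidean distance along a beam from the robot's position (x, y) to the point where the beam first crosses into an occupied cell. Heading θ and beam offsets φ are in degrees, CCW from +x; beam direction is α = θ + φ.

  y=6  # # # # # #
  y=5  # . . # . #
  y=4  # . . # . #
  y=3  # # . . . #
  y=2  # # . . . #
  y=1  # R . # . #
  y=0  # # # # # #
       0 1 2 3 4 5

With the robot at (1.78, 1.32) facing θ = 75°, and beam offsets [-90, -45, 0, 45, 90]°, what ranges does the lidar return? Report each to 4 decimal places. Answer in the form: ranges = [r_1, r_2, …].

beam 1: φ=-90°, α=345°
  dir = (cos 345°, sin 345°) = (0.9659, -0.2588); from cell (1,1)
  next x-line at t=0.2278, next y-line at t=1.2364; Δt_x=1.0353, Δt_y=3.8637
    x: enter (2,1) at t=0.2278
    y: enter (2,0) at t=1.2364 ← occupied
  → r_1 = 1.2364
beam 2: φ=-45°, α=30°
  dir = (cos 30°, sin 30°) = (0.8660, 0.5000); from cell (1,1)
  next x-line at t=0.2540, next y-line at t=1.3600; Δt_x=1.1547, Δt_y=2.0000
    x: enter (2,1) at t=0.2540
    y: enter (2,2) at t=1.3600
    x: enter (3,2) at t=1.4087
    x: enter (4,2) at t=2.5634
    y: enter (4,3) at t=3.3600
    x: enter (5,3) at t=3.7181 ← occupied
  → r_2 = 3.7181
beam 3: φ=0°, α=75°
  dir = (cos 75°, sin 75°) = (0.2588, 0.9659); from cell (1,1)
  next x-line at t=0.8500, next y-line at t=0.7040; Δt_x=3.8637, Δt_y=1.0353
    y: enter (1,2) at t=0.7040 ← occupied
  → r_3 = 0.7040
beam 4: φ=45°, α=120°
  dir = (cos 120°, sin 120°) = (-0.5000, 0.8660); from cell (1,1)
  next x-line at t=1.5600, next y-line at t=0.7852; Δt_x=2.0000, Δt_y=1.1547
    y: enter (1,2) at t=0.7852 ← occupied
  → r_4 = 0.7852
beam 5: φ=90°, α=165°
  dir = (cos 165°, sin 165°) = (-0.9659, 0.2588); from cell (1,1)
  next x-line at t=0.8075, next y-line at t=2.6273; Δt_x=1.0353, Δt_y=3.8637
    x: enter (0,1) at t=0.8075 ← occupied
  → r_5 = 0.8075

ranges = [1.2364, 3.7181, 0.7040, 0.7852, 0.8075]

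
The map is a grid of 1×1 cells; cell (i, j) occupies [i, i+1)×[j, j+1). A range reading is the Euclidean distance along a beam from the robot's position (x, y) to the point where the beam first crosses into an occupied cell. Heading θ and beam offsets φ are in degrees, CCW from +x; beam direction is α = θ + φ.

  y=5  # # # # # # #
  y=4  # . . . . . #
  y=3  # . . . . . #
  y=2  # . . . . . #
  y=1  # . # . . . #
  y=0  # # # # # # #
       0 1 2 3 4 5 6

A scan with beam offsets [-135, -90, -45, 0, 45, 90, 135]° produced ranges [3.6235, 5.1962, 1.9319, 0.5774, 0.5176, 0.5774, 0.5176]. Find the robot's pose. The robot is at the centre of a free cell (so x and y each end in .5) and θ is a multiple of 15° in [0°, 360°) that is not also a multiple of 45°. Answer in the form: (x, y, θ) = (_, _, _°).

The pose lattice has 19·16 = 304 candidates. Test each by forward raycasting.
  (3.5, 2.5, 15°): beam 1 = 1.0000 ≠ 3.6235 ✗
  (3.5, 2.5, 75°): beam 1 = 1.7321 ≠ 3.6235 ✗
  (2.5, 4.5, 300°): beam 1 = 1.5529 ≠ 3.6235 ✗
  (2.5, 4.5, 30°): beam 2 = 4.0415 ≠ 5.1962 ✗
  (5.5, 3.5, 300°): beam 1 = 4.6587 ≠ 3.6235 ✗
  …
  (5.5, 1.5, 240°): r_1=3.6235, r_2=5.1962, r_3=1.9319, r_4=0.5774, r_5=0.5176, r_6=0.5774, r_7=0.5176 — all match ✓
Only this pose fits every beam.

(x, y, θ) = (5.5, 1.5, 240°)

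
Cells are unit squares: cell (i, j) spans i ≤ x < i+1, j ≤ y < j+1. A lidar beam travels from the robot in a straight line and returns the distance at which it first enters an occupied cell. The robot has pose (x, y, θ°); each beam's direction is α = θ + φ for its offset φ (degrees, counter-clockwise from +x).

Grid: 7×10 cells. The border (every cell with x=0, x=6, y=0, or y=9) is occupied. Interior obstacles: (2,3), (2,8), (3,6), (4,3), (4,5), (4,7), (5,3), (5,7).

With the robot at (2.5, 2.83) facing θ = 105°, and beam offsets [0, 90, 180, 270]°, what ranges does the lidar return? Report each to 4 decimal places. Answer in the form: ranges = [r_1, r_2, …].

ranges = [0.1760, 1.5529, 1.8946, 1.5529]

beam 1: φ=0°, α=105°
  dir = (cos 105°, sin 105°) = (-0.2588, 0.9659); from cell (2,2)
  next x-line at t=1.9319, next y-line at t=0.1760; Δt_x=3.8637, Δt_y=1.0353
    y: enter (2,3) at t=0.1760 ← occupied
  → r_1 = 0.1760
beam 2: φ=90°, α=195°
  dir = (cos 195°, sin 195°) = (-0.9659, -0.2588); from cell (2,2)
  next x-line at t=0.5176, next y-line at t=3.2069; Δt_x=1.0353, Δt_y=3.8637
    x: enter (1,2) at t=0.5176
    x: enter (0,2) at t=1.5529 ← occupied
  → r_2 = 1.5529
beam 3: φ=180°, α=285°
  dir = (cos 285°, sin 285°) = (0.2588, -0.9659); from cell (2,2)
  next x-line at t=1.9319, next y-line at t=0.8593; Δt_x=3.8637, Δt_y=1.0353
    y: enter (2,1) at t=0.8593
    y: enter (2,0) at t=1.8946 ← occupied
  → r_3 = 1.8946
beam 4: φ=270°, α=15°
  dir = (cos 15°, sin 15°) = (0.9659, 0.2588); from cell (2,2)
  next x-line at t=0.5176, next y-line at t=0.6568; Δt_x=1.0353, Δt_y=3.8637
    x: enter (3,2) at t=0.5176
    y: enter (3,3) at t=0.6568
    x: enter (4,3) at t=1.5529 ← occupied
  → r_4 = 1.5529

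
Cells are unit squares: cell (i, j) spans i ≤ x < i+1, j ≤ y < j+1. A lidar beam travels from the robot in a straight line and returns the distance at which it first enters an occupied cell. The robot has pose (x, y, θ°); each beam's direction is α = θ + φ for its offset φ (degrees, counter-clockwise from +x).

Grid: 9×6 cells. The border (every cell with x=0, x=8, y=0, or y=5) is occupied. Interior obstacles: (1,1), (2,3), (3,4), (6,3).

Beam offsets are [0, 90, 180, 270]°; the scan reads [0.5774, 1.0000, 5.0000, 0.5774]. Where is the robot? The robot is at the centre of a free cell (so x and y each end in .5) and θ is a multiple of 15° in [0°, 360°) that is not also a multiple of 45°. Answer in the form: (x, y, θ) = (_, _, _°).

(x, y, θ) = (7.5, 1.5, 330°)

Enumerate (i+0.5, j+0.5, θ) over the 24 free cells and 16 admissible headings. For each, cast all 4 beams and compare to the given ranges.
  (4.5, 1.5, 255°): beam 1 = 0.5176 ≠ 0.5774 ✗
  (7.5, 3.5, 255°): beam 1 = 2.5882 ≠ 0.5774 ✗
  (6.5, 2.5, 240°): beam 1 = 1.7321 ≠ 0.5774 ✗
  …
  (7.5, 1.5, 330°): r_1=0.5774, r_2=1.0000, r_3=5.0000, r_4=0.5774 — all match ✓
Unique over the lattice → pose = (7.5, 1.5, 330°).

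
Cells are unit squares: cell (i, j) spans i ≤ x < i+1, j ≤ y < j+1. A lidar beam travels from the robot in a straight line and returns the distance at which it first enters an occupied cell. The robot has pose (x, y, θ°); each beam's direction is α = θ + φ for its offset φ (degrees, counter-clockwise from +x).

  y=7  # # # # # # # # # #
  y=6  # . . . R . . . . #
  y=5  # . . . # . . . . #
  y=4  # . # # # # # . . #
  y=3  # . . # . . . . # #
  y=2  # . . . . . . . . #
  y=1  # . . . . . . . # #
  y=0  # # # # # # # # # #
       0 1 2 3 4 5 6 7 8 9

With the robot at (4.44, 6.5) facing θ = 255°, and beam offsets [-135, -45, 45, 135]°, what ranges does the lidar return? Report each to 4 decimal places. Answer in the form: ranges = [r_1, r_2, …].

ranges = [0.5774, 3.9722, 0.5774, 1.0000]

beam 1: φ=-135°, α=120°
  cosα=-0.5000 sinα=0.8660 | (4,6) | tMaxX 0.8800 tMaxY 0.5774 | tΔX 2.0000 tΔY 1.1547
    t=0.5774 [y] (4,7) — stop
  → r_1 = 0.5774
beam 2: φ=-45°, α=210°
  cosα=-0.8660 sinα=-0.5000 | (4,6) | tMaxX 0.5081 tMaxY 1.0000 | tΔX 1.1547 tΔY 2.0000
    t=0.5081 [x] (3,6)
    t=1.0000 [y] (3,5)
    t=1.6628 [x] (2,5)
    t=2.8175 [x] (1,5)
    t=3.0000 [y] (1,4)
    t=3.9722 [x] (0,4) — stop
  → r_2 = 3.9722
beam 3: φ=45°, α=300°
  cosα=0.5000 sinα=-0.8660 | (4,6) | tMaxX 1.1200 tMaxY 0.5774 | tΔX 2.0000 tΔY 1.1547
    t=0.5774 [y] (4,5) — stop
  → r_3 = 0.5774
beam 4: φ=135°, α=30°
  cosα=0.8660 sinα=0.5000 | (4,6) | tMaxX 0.6466 tMaxY 1.0000 | tΔX 1.1547 tΔY 2.0000
    t=0.6466 [x] (5,6)
    t=1.0000 [y] (5,7) — stop
  → r_4 = 1.0000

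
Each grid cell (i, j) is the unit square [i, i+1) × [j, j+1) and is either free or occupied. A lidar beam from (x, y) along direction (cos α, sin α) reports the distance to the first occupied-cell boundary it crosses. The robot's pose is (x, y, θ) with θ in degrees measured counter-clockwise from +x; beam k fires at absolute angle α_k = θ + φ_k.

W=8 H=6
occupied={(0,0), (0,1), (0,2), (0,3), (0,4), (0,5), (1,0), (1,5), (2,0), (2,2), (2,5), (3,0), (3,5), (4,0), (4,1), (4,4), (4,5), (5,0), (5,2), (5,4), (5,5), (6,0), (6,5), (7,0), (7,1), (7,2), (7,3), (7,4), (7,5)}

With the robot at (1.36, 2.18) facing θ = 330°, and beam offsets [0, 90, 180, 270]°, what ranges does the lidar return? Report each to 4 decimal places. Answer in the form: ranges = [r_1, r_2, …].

beam 1: φ=0°, α=330°
  direction (0.8660, -0.5000); cell (1,2); t to first gridline: x 0.7390, y 0.3600 (then +1.1547 / +2.0000)
    (1,1) via y @ 0.3600
    (2,1) via x @ 0.7390
    (3,1) via x @ 1.8937
    (3,0) via y @ 2.3600  # hit
  → r_1 = 2.3600
beam 2: φ=90°, α=60°
  direction (0.5000, 0.8660); cell (1,2); t to first gridline: x 1.2800, y 0.9469 (then +2.0000 / +1.1547)
    (1,3) via y @ 0.9469
    (2,3) via x @ 1.2800
    (2,4) via y @ 2.1016
    (2,5) via y @ 3.2563  # hit
  → r_2 = 3.2563
beam 3: φ=180°, α=150°
  direction (-0.8660, 0.5000); cell (1,2); t to first gridline: x 0.4157, y 1.6400 (then +1.1547 / +2.0000)
    (0,2) via x @ 0.4157  # hit
  → r_3 = 0.4157
beam 4: φ=270°, α=240°
  direction (-0.5000, -0.8660); cell (1,2); t to first gridline: x 0.7200, y 0.2078 (then +2.0000 / +1.1547)
    (1,1) via y @ 0.2078
    (0,1) via x @ 0.7200  # hit
  → r_4 = 0.7200

ranges = [2.3600, 3.2563, 0.4157, 0.7200]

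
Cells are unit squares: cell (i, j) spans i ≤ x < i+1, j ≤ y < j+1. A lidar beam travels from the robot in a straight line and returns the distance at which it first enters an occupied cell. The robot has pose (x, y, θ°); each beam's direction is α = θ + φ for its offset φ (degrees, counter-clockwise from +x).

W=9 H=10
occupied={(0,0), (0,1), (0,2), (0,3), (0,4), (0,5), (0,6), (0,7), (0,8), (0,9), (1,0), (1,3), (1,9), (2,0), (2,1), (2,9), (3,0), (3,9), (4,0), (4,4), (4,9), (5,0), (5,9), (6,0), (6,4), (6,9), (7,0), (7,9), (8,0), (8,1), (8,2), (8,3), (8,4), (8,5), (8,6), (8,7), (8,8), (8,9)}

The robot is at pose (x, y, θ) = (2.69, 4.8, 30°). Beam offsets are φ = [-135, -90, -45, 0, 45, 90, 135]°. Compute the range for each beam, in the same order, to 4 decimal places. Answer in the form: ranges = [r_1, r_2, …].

ranges = [3.9340, 4.3879, 1.3562, 6.1315, 4.3482, 3.3800, 1.7496]

beam 1: φ=-135°, α=255°
  direction (-0.2588, -0.9659); cell (2,4); t to first gridline: x 2.6660, y 0.8282 (then +3.8637 / +1.0353)
    (2,3) via y @ 0.8282
    (2,2) via y @ 1.8635
    (1,2) via x @ 2.6660
    (1,1) via y @ 2.8988
    (1,0) via y @ 3.9340  # hit
  → r_1 = 3.9340
beam 2: φ=-90°, α=300°
  direction (0.5000, -0.8660); cell (2,4); t to first gridline: x 0.6200, y 0.9238 (then +2.0000 / +1.1547)
    (3,4) via x @ 0.6200
    (3,3) via y @ 0.9238
    (3,2) via y @ 2.0785
    (4,2) via x @ 2.6200
    (4,1) via y @ 3.2332
    (4,0) via y @ 4.3879  # hit
  → r_2 = 4.3879
beam 3: φ=-45°, α=345°
  direction (0.9659, -0.2588); cell (2,4); t to first gridline: x 0.3209, y 3.0910 (then +1.0353 / +3.8637)
    (3,4) via x @ 0.3209
    (4,4) via x @ 1.3562  # hit
  → r_3 = 1.3562
beam 4: φ=0°, α=30°
  direction (0.8660, 0.5000); cell (2,4); t to first gridline: x 0.3580, y 0.4000 (then +1.1547 / +2.0000)
    (3,4) via x @ 0.3580
    (3,5) via y @ 0.4000
    (4,5) via x @ 1.5127
    (4,6) via y @ 2.4000
    (5,6) via x @ 2.6674
    (6,6) via x @ 3.8221
    (6,7) via y @ 4.4000
    (7,7) via x @ 4.9768
    (8,7) via x @ 6.1315  # hit
  → r_4 = 6.1315
beam 5: φ=45°, α=75°
  direction (0.2588, 0.9659); cell (2,4); t to first gridline: x 1.1977, y 0.2071 (then +3.8637 / +1.0353)
    (2,5) via y @ 0.2071
    (3,5) via x @ 1.1977
    (3,6) via y @ 1.2423
    (3,7) via y @ 2.2776
    (3,8) via y @ 3.3129
    (3,9) via y @ 4.3482  # hit
  → r_5 = 4.3482
beam 6: φ=90°, α=120°
  direction (-0.5000, 0.8660); cell (2,4); t to first gridline: x 1.3800, y 0.2309 (then +2.0000 / +1.1547)
    (2,5) via y @ 0.2309
    (1,5) via x @ 1.3800
    (1,6) via y @ 1.3856
    (1,7) via y @ 2.5403
    (0,7) via x @ 3.3800  # hit
  → r_6 = 3.3800
beam 7: φ=135°, α=165°
  direction (-0.9659, 0.2588); cell (2,4); t to first gridline: x 0.7143, y 0.7727 (then +1.0353 / +3.8637)
    (1,4) via x @ 0.7143
    (1,5) via y @ 0.7727
    (0,5) via x @ 1.7496  # hit
  → r_7 = 1.7496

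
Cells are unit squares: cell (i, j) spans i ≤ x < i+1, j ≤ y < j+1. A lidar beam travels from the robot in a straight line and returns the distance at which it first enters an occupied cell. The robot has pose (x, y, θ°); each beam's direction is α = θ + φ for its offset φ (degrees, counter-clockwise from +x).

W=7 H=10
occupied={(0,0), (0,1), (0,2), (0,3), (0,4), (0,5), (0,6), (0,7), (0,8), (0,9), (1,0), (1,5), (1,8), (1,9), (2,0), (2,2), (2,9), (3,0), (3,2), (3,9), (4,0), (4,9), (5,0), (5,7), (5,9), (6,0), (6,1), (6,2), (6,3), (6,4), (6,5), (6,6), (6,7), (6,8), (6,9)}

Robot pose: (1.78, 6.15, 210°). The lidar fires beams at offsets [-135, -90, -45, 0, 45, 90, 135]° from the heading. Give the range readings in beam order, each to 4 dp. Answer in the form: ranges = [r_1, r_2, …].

beam 1: φ=-135°, α=75°
  d=(0.2588,0.9659)  start (1,6)  tX=0.8500 tY=0.8800  stride 1/|dx|=3.8637 1/|dy|=1.0353
    cross x-line → (2,6), t=0.8500
    cross y-line → (2,7), t=0.8800
    cross y-line → (2,8), t=1.9153
    cross y-line → (2,9), t=2.9505 (wall)
  → r_1 = 2.9505
beam 2: φ=-90°, α=120°
  d=(-0.5000,0.8660)  start (1,6)  tX=1.5600 tY=0.9815  stride 1/|dx|=2.0000 1/|dy|=1.1547
    cross y-line → (1,7), t=0.9815
    cross x-line → (0,7), t=1.5600 (wall)
  → r_2 = 1.5600
beam 3: φ=-45°, α=165°
  d=(-0.9659,0.2588)  start (1,6)  tX=0.8075 tY=3.2841  stride 1/|dx|=1.0353 1/|dy|=3.8637
    cross x-line → (0,6), t=0.8075 (wall)
  → r_3 = 0.8075
beam 4: φ=0°, α=210°
  d=(-0.8660,-0.5000)  start (1,6)  tX=0.9007 tY=0.3000  stride 1/|dx|=1.1547 1/|dy|=2.0000
    cross y-line → (1,5), t=0.3000 (wall)
  → r_4 = 0.3000
beam 5: φ=45°, α=255°
  d=(-0.2588,-0.9659)  start (1,6)  tX=3.0137 tY=0.1553  stride 1/|dx|=3.8637 1/|dy|=1.0353
    cross y-line → (1,5), t=0.1553 (wall)
  → r_5 = 0.1553
beam 6: φ=90°, α=300°
  d=(0.5000,-0.8660)  start (1,6)  tX=0.4400 tY=0.1732  stride 1/|dx|=2.0000 1/|dy|=1.1547
    cross y-line → (1,5), t=0.1732 (wall)
  → r_6 = 0.1732
beam 7: φ=135°, α=345°
  d=(0.9659,-0.2588)  start (1,6)  tX=0.2278 tY=0.5796  stride 1/|dx|=1.0353 1/|dy|=3.8637
    cross x-line → (2,6), t=0.2278
    cross y-line → (2,5), t=0.5796
    cross x-line → (3,5), t=1.2630
    cross x-line → (4,5), t=2.2983
    cross x-line → (5,5), t=3.3336
    cross x-line → (6,5), t=4.3689 (wall)
  → r_7 = 4.3689

ranges = [2.9505, 1.5600, 0.8075, 0.3000, 0.1553, 0.1732, 4.3689]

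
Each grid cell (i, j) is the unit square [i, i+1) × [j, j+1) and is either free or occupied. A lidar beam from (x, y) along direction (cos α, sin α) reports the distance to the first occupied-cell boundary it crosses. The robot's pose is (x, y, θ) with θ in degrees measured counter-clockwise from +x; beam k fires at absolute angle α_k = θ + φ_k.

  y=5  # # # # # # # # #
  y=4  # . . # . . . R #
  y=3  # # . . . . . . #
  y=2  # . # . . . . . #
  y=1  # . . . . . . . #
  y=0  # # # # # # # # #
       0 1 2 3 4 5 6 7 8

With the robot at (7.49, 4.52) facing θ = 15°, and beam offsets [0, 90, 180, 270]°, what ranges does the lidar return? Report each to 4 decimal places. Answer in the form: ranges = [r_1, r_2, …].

ranges = [0.5280, 0.4969, 5.6837, 1.9705]

beam 1: φ=0°, α=15°
  direction (0.9659, 0.2588); cell (7,4); t to first gridline: x 0.5280, y 1.8546 (then +1.0353 / +3.8637)
    (8,4) via x @ 0.5280  # hit
  → r_1 = 0.5280
beam 2: φ=90°, α=105°
  direction (-0.2588, 0.9659); cell (7,4); t to first gridline: x 1.8932, y 0.4969 (then +3.8637 / +1.0353)
    (7,5) via y @ 0.4969  # hit
  → r_2 = 0.4969
beam 3: φ=180°, α=195°
  direction (-0.9659, -0.2588); cell (7,4); t to first gridline: x 0.5073, y 2.0091 (then +1.0353 / +3.8637)
    (6,4) via x @ 0.5073
    (5,4) via x @ 1.5426
    (5,3) via y @ 2.0091
    (4,3) via x @ 2.5778
    (3,3) via x @ 3.6131
    (2,3) via x @ 4.6484
    (1,3) via x @ 5.6837  # hit
  → r_3 = 5.6837
beam 4: φ=270°, α=285°
  direction (0.2588, -0.9659); cell (7,4); t to first gridline: x 1.9705, y 0.5383 (then +3.8637 / +1.0353)
    (7,3) via y @ 0.5383
    (7,2) via y @ 1.5736
    (8,2) via x @ 1.9705  # hit
  → r_4 = 1.9705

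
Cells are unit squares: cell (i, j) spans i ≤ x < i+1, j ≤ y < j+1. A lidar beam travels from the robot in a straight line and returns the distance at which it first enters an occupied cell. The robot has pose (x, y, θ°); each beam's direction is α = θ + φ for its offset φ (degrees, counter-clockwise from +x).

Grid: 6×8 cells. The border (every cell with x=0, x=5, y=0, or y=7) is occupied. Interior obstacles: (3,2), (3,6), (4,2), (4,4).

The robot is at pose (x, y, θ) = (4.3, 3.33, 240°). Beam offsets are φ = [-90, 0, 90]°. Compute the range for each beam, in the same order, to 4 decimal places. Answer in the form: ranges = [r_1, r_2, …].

beam 1: φ=-90°, α=150°
  direction (-0.8660, 0.5000); cell (4,3); t to first gridline: x 0.3464, y 1.3400 (then +1.1547 / +2.0000)
    (3,3) via x @ 0.3464
    (3,4) via y @ 1.3400
    (2,4) via x @ 1.5011
    (1,4) via x @ 2.6558
    (1,5) via y @ 3.3400
    (0,5) via x @ 3.8105  # hit
  → r_1 = 3.8105
beam 2: φ=0°, α=240°
  direction (-0.5000, -0.8660); cell (4,3); t to first gridline: x 0.6000, y 0.3811 (then +2.0000 / +1.1547)
    (4,2) via y @ 0.3811  # hit
  → r_2 = 0.3811
beam 3: φ=90°, α=330°
  direction (0.8660, -0.5000); cell (4,3); t to first gridline: x 0.8083, y 0.6600 (then +1.1547 / +2.0000)
    (4,2) via y @ 0.6600  # hit
  → r_3 = 0.6600

ranges = [3.8105, 0.3811, 0.6600]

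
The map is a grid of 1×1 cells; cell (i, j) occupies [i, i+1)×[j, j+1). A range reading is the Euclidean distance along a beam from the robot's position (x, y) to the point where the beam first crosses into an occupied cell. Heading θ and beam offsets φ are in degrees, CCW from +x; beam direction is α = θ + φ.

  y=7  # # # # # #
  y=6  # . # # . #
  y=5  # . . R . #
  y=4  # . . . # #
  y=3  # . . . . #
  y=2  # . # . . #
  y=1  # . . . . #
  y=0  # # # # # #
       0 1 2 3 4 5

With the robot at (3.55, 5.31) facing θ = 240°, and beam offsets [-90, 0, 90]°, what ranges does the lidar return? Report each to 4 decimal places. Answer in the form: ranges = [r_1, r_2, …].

beam 1: φ=-90°, α=150°
  direction (-0.8660, 0.5000); cell (3,5); t to first gridline: x 0.6351, y 1.3800 (then +1.1547 / +2.0000)
    (2,5) via x @ 0.6351
    (2,6) via y @ 1.3800  # hit
  → r_1 = 1.3800
beam 2: φ=0°, α=240°
  direction (-0.5000, -0.8660); cell (3,5); t to first gridline: x 1.1000, y 0.3580 (then +2.0000 / +1.1547)
    (3,4) via y @ 0.3580
    (2,4) via x @ 1.1000
    (2,3) via y @ 1.5127
    (2,2) via y @ 2.6674  # hit
  → r_2 = 2.6674
beam 3: φ=90°, α=330°
  direction (0.8660, -0.5000); cell (3,5); t to first gridline: x 0.5196, y 0.6200 (then +1.1547 / +2.0000)
    (4,5) via x @ 0.5196
    (4,4) via y @ 0.6200  # hit
  → r_3 = 0.6200

ranges = [1.3800, 2.6674, 0.6200]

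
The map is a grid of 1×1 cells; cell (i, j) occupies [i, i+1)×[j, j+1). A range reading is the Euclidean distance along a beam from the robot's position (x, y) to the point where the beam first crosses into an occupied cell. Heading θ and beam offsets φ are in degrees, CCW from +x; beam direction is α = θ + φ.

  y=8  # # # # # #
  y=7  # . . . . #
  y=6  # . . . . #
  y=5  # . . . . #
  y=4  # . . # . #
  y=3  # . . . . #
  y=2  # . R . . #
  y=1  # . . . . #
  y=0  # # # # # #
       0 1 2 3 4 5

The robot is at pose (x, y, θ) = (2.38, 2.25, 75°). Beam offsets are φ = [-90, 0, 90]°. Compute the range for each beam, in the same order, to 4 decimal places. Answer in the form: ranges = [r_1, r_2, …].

beam 1: φ=-90°, α=345°
  d=(0.9659,-0.2588)  start (2,2)  tX=0.6419 tY=0.9659  stride 1/|dx|=1.0353 1/|dy|=3.8637
    cross x-line → (3,2), t=0.6419
    cross y-line → (3,1), t=0.9659
    cross x-line → (4,1), t=1.6771
    cross x-line → (5,1), t=2.7124 (wall)
  → r_1 = 2.7124
beam 2: φ=0°, α=75°
  d=(0.2588,0.9659)  start (2,2)  tX=2.3955 tY=0.7765  stride 1/|dx|=3.8637 1/|dy|=1.0353
    cross y-line → (2,3), t=0.7765
    cross y-line → (2,4), t=1.8117
    cross x-line → (3,4), t=2.3955 (wall)
  → r_2 = 2.3955
beam 3: φ=90°, α=165°
  d=(-0.9659,0.2588)  start (2,2)  tX=0.3934 tY=2.8978  stride 1/|dx|=1.0353 1/|dy|=3.8637
    cross x-line → (1,2), t=0.3934
    cross x-line → (0,2), t=1.4287 (wall)
  → r_3 = 1.4287

ranges = [2.7124, 2.3955, 1.4287]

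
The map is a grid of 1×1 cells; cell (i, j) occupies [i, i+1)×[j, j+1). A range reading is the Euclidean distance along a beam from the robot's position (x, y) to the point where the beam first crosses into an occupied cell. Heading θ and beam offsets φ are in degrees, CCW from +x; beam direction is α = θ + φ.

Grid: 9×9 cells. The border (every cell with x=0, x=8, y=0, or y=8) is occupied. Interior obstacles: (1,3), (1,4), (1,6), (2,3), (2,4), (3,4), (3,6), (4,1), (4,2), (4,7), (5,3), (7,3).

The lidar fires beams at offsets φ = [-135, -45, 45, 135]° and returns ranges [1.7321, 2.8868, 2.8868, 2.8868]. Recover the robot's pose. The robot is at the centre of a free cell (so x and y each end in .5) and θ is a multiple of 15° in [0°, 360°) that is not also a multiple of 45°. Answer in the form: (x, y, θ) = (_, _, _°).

(x, y, θ) = (5.5, 5.5, 285°)

Enumerate (i+0.5, j+0.5, θ) over the 37 free cells and 16 admissible headings. For each, cast all 4 beams and compare to the given ranges.
  (5.5, 6.5, 75°): beam 1 = 3.0000 ≠ 1.7321 ✗
  (5.5, 6.5, 300°): beam 1 = 1.5529 ≠ 1.7321 ✗
  (3.5, 2.5, 75°): beam 1 = 1.0000 ≠ 1.7321 ✗
  …
  (5.5, 5.5, 285°): r_1=1.7321, r_2=2.8868, r_3=2.8868, r_4=2.8868 — all match ✓
No second candidate reproduces the full scan.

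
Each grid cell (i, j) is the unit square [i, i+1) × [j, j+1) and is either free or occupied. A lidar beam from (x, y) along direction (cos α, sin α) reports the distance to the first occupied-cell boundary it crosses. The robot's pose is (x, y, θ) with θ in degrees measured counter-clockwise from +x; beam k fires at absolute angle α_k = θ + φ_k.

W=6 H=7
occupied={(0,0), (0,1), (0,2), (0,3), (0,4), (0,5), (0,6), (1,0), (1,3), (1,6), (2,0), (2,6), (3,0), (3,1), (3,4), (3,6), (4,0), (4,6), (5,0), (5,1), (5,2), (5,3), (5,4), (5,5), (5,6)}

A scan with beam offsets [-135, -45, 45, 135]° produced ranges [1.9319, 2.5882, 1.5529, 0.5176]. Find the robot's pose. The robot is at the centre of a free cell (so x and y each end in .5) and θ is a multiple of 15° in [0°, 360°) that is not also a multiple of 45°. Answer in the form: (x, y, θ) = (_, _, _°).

(x, y, θ) = (4.5, 2.5, 210°)

Candidates: 17 free-cell centres × 16 headings = 272 poses. Raycast each; keep the one whose scan matches to 4 dp.
  (4.5, 1.5, 75°): beam 1 = 0.5774 ≠ 1.9319 ✗
  (1.5, 5.5, 15°): beam 1 = 1.0000 ≠ 1.9319 ✗
  (4.5, 5.5, 75°): beam 1 = 1.0000 ≠ 1.9319 ✗
  (1.5, 1.5, 195°): beam 1 = 3.0000 ≠ 1.9319 ✗
  (4.5, 2.5, 60°): beam 1 = 1.5529 ≠ 1.9319 ✗
  …
  (4.5, 2.5, 210°): r_1=1.9319, r_2=2.5882, r_3=1.5529, r_4=0.5176 — all match ✓
Unique over the lattice → pose = (4.5, 2.5, 210°).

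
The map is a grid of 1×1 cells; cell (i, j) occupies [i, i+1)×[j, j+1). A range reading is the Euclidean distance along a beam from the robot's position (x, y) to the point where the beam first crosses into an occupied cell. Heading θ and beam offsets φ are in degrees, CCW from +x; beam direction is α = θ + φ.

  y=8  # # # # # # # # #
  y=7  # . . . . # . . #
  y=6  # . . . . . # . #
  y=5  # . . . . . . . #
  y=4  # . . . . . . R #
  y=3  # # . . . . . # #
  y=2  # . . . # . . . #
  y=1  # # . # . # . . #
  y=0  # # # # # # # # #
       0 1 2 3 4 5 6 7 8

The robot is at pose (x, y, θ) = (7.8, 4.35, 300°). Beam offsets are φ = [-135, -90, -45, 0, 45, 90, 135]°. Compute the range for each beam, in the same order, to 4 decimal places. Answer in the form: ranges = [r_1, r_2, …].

beam 1: φ=-135°, α=165°
  cosα=-0.9659 sinα=0.2588 | (7,4) | tMaxX 0.8282 tMaxY 2.5114 | tΔX 1.0353 tΔY 3.8637
    t=0.8282 [x] (6,4)
    t=1.8635 [x] (5,4)
    t=2.5114 [y] (5,5)
    t=2.8988 [x] (4,5)
    t=3.9340 [x] (3,5)
    t=4.9693 [x] (2,5)
    t=6.0046 [x] (1,5)
    t=6.3751 [y] (1,6)
    t=7.0399 [x] (0,6) — stop
  → r_1 = 7.0399
beam 2: φ=-90°, α=210°
  cosα=-0.8660 sinα=-0.5000 | (7,4) | tMaxX 0.9238 tMaxY 0.7000 | tΔX 1.1547 tΔY 2.0000
    t=0.7000 [y] (7,3) — stop
  → r_2 = 0.7000
beam 3: φ=-45°, α=255°
  cosα=-0.2588 sinα=-0.9659 | (7,4) | tMaxX 3.0910 tMaxY 0.3623 | tΔX 3.8637 tΔY 1.0353
    t=0.3623 [y] (7,3) — stop
  → r_3 = 0.3623
beam 4: φ=0°, α=300°
  cosα=0.5000 sinα=-0.8660 | (7,4) | tMaxX 0.4000 tMaxY 0.4041 | tΔX 2.0000 tΔY 1.1547
    t=0.4000 [x] (8,4) — stop
  → r_4 = 0.4000
beam 5: φ=45°, α=345°
  cosα=0.9659 sinα=-0.2588 | (7,4) | tMaxX 0.2071 tMaxY 1.3523 | tΔX 1.0353 tΔY 3.8637
    t=0.2071 [x] (8,4) — stop
  → r_5 = 0.2071
beam 6: φ=90°, α=30°
  cosα=0.8660 sinα=0.5000 | (7,4) | tMaxX 0.2309 tMaxY 1.3000 | tΔX 1.1547 tΔY 2.0000
    t=0.2309 [x] (8,4) — stop
  → r_6 = 0.2309
beam 7: φ=135°, α=75°
  cosα=0.2588 sinα=0.9659 | (7,4) | tMaxX 0.7727 tMaxY 0.6729 | tΔX 3.8637 tΔY 1.0353
    t=0.6729 [y] (7,5)
    t=0.7727 [x] (8,5) — stop
  → r_7 = 0.7727

ranges = [7.0399, 0.7000, 0.3623, 0.4000, 0.2071, 0.2309, 0.7727]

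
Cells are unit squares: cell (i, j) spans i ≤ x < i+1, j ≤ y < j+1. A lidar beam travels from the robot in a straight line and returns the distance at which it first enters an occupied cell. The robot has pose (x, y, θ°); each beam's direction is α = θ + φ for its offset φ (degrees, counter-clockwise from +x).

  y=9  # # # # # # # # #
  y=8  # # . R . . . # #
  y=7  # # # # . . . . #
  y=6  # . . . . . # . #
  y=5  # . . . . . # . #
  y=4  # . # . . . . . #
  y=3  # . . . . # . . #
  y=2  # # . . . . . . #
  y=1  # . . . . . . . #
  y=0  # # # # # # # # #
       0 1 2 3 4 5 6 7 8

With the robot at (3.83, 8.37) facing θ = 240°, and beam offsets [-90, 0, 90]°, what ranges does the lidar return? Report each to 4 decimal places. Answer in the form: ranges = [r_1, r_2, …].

beam 1: φ=-90°, α=150°
  dir = (cos 150°, sin 150°) = (-0.8660, 0.5000); from cell (3,8)
  next x-line at t=0.9584, next y-line at t=1.2600; Δt_x=1.1547, Δt_y=2.0000
    x: enter (2,8) at t=0.9584
    y: enter (2,9) at t=1.2600 ← occupied
  → r_1 = 1.2600
beam 2: φ=0°, α=240°
  dir = (cos 240°, sin 240°) = (-0.5000, -0.8660); from cell (3,8)
  next x-line at t=1.6600, next y-line at t=0.4272; Δt_x=2.0000, Δt_y=1.1547
    y: enter (3,7) at t=0.4272 ← occupied
  → r_2 = 0.4272
beam 3: φ=90°, α=330°
  dir = (cos 330°, sin 330°) = (0.8660, -0.5000); from cell (3,8)
  next x-line at t=0.1963, next y-line at t=0.7400; Δt_x=1.1547, Δt_y=2.0000
    x: enter (4,8) at t=0.1963
    y: enter (4,7) at t=0.7400
    x: enter (5,7) at t=1.3510
    x: enter (6,7) at t=2.5057
    y: enter (6,6) at t=2.7400 ← occupied
  → r_3 = 2.7400

ranges = [1.2600, 0.4272, 2.7400]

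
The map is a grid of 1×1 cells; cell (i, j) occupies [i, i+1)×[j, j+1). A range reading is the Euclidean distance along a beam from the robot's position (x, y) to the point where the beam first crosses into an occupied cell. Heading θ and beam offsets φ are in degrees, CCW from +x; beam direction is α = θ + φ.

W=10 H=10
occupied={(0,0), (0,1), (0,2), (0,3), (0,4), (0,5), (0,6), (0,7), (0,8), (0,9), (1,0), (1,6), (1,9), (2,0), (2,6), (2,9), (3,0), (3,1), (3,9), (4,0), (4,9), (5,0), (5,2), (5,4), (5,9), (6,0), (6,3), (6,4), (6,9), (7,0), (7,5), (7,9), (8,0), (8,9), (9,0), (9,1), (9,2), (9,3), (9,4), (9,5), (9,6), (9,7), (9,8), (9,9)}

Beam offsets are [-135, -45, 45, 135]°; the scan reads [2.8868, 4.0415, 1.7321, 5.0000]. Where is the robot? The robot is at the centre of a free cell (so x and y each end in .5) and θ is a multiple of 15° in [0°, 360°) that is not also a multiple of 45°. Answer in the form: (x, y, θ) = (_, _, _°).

Enumerate (i+0.5, j+0.5, θ) over the 56 free cells and 16 admissible headings. For each, cast all 4 beams and compare to the given ranges.
  (6.5, 5.5, 330°): beam 1 = 5.6940 ≠ 2.8868 ✗
  (7.5, 7.5, 285°): beam 1 = 3.0000 ≠ 2.8868 ✗
  (3.5, 5.5, 15°): beam 1 = 5.0000 ≠ 2.8868 ✗
  …
  (4.5, 6.5, 255°): r_1=2.8868, r_2=4.0415, r_3=1.7321, r_4=5.0000 — all match ✓
No second candidate reproduces the full scan.

(x, y, θ) = (4.5, 6.5, 255°)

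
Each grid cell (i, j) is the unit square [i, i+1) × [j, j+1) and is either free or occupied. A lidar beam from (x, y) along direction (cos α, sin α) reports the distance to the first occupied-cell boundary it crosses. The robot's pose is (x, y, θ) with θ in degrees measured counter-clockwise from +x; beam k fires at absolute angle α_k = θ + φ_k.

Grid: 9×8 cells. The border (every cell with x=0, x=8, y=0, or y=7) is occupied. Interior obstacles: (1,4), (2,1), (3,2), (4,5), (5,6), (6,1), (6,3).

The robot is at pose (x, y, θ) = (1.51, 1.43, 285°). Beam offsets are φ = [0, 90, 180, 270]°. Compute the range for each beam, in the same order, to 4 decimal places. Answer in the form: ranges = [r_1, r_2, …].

ranges = [0.4452, 0.5073, 1.9705, 0.5280]

beam 1: φ=0°, α=285°
  dir = (cos 285°, sin 285°) = (0.2588, -0.9659); from cell (1,1)
  next x-line at t=1.8932, next y-line at t=0.4452; Δt_x=3.8637, Δt_y=1.0353
    y: enter (1,0) at t=0.4452 ← occupied
  → r_1 = 0.4452
beam 2: φ=90°, α=15°
  dir = (cos 15°, sin 15°) = (0.9659, 0.2588); from cell (1,1)
  next x-line at t=0.5073, next y-line at t=2.2023; Δt_x=1.0353, Δt_y=3.8637
    x: enter (2,1) at t=0.5073 ← occupied
  → r_2 = 0.5073
beam 3: φ=180°, α=105°
  dir = (cos 105°, sin 105°) = (-0.2588, 0.9659); from cell (1,1)
  next x-line at t=1.9705, next y-line at t=0.5901; Δt_x=3.8637, Δt_y=1.0353
    y: enter (1,2) at t=0.5901
    y: enter (1,3) at t=1.6254
    x: enter (0,3) at t=1.9705 ← occupied
  → r_3 = 1.9705
beam 4: φ=270°, α=195°
  dir = (cos 195°, sin 195°) = (-0.9659, -0.2588); from cell (1,1)
  next x-line at t=0.5280, next y-line at t=1.6614; Δt_x=1.0353, Δt_y=3.8637
    x: enter (0,1) at t=0.5280 ← occupied
  → r_4 = 0.5280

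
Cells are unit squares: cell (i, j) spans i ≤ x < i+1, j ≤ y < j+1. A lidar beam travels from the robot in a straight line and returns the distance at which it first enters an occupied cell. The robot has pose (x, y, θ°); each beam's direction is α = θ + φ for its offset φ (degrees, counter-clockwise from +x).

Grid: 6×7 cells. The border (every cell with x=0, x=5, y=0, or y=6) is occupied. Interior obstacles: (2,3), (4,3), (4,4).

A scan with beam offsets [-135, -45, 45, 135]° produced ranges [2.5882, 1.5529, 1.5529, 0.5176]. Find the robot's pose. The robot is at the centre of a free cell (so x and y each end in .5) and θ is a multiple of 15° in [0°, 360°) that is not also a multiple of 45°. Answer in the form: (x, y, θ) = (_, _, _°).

Enumerate (i+0.5, j+0.5, θ) over the 17 free cells and 16 admissible headings. For each, cast all 4 beams and compare to the given ranges.
  (2.5, 4.5, 195°): beam 1 = 1.7321 ≠ 2.5882 ✗
  (1.5, 1.5, 285°): beam 1 = 0.5774 ≠ 2.5882 ✗
  (1.5, 2.5, 60°): beam 1 = 1.5529 ≠ 2.5882 ✗
  (2.5, 1.5, 330°): beam 1 = 1.5529 ≠ 2.5882 ✗
  …
  (2.5, 1.5, 150°): r_1=2.5882, r_2=1.5529, r_3=1.5529, r_4=0.5176 — all match ✓
No second candidate reproduces the full scan.

(x, y, θ) = (2.5, 1.5, 150°)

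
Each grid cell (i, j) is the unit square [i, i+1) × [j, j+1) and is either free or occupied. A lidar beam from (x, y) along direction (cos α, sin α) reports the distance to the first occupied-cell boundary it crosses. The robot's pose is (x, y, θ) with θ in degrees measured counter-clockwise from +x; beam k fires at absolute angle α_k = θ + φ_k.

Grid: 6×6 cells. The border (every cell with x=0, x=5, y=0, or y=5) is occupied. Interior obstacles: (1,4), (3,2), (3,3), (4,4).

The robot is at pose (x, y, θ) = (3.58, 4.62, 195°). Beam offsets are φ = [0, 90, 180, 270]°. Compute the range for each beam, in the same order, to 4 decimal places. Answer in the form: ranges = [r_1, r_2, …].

ranges = [1.6357, 0.6419, 0.4348, 0.3934]

beam 1: φ=0°, α=195°
  dir = (cos 195°, sin 195°) = (-0.9659, -0.2588); from cell (3,4)
  next x-line at t=0.6005, next y-line at t=2.3955; Δt_x=1.0353, Δt_y=3.8637
    x: enter (2,4) at t=0.6005
    x: enter (1,4) at t=1.6357 ← occupied
  → r_1 = 1.6357
beam 2: φ=90°, α=285°
  dir = (cos 285°, sin 285°) = (0.2588, -0.9659); from cell (3,4)
  next x-line at t=1.6228, next y-line at t=0.6419; Δt_x=3.8637, Δt_y=1.0353
    y: enter (3,3) at t=0.6419 ← occupied
  → r_2 = 0.6419
beam 3: φ=180°, α=15°
  dir = (cos 15°, sin 15°) = (0.9659, 0.2588); from cell (3,4)
  next x-line at t=0.4348, next y-line at t=1.4682; Δt_x=1.0353, Δt_y=3.8637
    x: enter (4,4) at t=0.4348 ← occupied
  → r_3 = 0.4348
beam 4: φ=270°, α=105°
  dir = (cos 105°, sin 105°) = (-0.2588, 0.9659); from cell (3,4)
  next x-line at t=2.2409, next y-line at t=0.3934; Δt_x=3.8637, Δt_y=1.0353
    y: enter (3,5) at t=0.3934 ← occupied
  → r_4 = 0.3934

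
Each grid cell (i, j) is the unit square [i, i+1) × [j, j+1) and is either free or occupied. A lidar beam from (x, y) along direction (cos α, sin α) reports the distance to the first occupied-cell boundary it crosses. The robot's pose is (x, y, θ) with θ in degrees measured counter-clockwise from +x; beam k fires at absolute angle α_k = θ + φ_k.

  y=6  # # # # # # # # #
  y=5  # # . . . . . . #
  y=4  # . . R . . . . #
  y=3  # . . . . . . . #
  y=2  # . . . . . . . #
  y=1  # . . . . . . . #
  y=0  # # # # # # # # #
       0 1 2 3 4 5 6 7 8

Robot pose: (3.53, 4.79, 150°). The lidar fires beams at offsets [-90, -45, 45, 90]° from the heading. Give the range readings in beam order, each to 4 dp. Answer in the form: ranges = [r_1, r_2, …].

ranges = [1.3972, 1.2527, 2.6192, 4.3763]

beam 1: φ=-90°, α=60°
  cosα=0.5000 sinα=0.8660 | (3,4) | tMaxX 0.9400 tMaxY 0.2425 | tΔX 2.0000 tΔY 1.1547
    t=0.2425 [y] (3,5)
    t=0.9400 [x] (4,5)
    t=1.3972 [y] (4,6) — stop
  → r_1 = 1.3972
beam 2: φ=-45°, α=105°
  cosα=-0.2588 sinα=0.9659 | (3,4) | tMaxX 2.0478 tMaxY 0.2174 | tΔX 3.8637 tΔY 1.0353
    t=0.2174 [y] (3,5)
    t=1.2527 [y] (3,6) — stop
  → r_2 = 1.2527
beam 3: φ=45°, α=195°
  cosα=-0.9659 sinα=-0.2588 | (3,4) | tMaxX 0.5487 tMaxY 3.0523 | tΔX 1.0353 tΔY 3.8637
    t=0.5487 [x] (2,4)
    t=1.5840 [x] (1,4)
    t=2.6192 [x] (0,4) — stop
  → r_3 = 2.6192
beam 4: φ=90°, α=240°
  cosα=-0.5000 sinα=-0.8660 | (3,4) | tMaxX 1.0600 tMaxY 0.9122 | tΔX 2.0000 tΔY 1.1547
    t=0.9122 [y] (3,3)
    t=1.0600 [x] (2,3)
    t=2.0669 [y] (2,2)
    t=3.0600 [x] (1,2)
    t=3.2216 [y] (1,1)
    t=4.3763 [y] (1,0) — stop
  → r_4 = 4.3763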